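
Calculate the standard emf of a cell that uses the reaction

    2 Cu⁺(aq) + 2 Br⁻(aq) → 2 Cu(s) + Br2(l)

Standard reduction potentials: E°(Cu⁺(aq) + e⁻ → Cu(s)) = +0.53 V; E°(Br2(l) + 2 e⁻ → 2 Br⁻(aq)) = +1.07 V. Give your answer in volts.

−0.54 V

Cu⁺(aq) gains electrons, so the Cu⁺/Cu couple is the cathode; the Br₂/Br⁻ couple is the anode.
E°cell = E°(cathode) − E°(anode) = +0.53 − (+1.07) = −0.54 V.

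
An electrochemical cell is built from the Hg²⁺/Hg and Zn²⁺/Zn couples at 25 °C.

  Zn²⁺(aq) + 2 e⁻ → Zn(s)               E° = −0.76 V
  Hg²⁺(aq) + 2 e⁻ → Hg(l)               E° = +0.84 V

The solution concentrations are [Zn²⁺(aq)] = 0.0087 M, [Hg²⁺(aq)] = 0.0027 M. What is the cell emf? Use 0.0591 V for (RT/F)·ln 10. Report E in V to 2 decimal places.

+1.58 V

Since E°(Hg²⁺/Hg) > E°(Zn²⁺/Zn), Hg²⁺/Hg serves as the cathode.
The standard potential is +0.84 − (−0.76) = +1.60 V and the balanced reaction transfers n = 2 electrons.
The balanced reaction is Hg²⁺(aq) + Zn(s) → Hg(l) + Zn²⁺(aq), so Q = [Zn²⁺(aq)] / [Hg²⁺(aq)] = 3.22 and log Q = 0.508.
E = E° − (0.0591/n)·log Q = +1.60 − (0.0591/2)(0.508) = +1.58 V.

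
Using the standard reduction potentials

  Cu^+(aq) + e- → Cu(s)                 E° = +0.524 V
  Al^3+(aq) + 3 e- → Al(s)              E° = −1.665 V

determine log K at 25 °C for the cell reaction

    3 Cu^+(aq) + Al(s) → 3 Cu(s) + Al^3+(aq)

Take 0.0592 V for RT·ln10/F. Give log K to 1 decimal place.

log K = 110.9

The Cu⁺/Cu couple is reduced (cathode); E°cell = +0.524 − (−1.665) = +2.189 V with n = 3.
At equilibrium E = 0, so log K = nE°cell / 0.0592 = (3)(+2.189) / 0.0592 = 110.9.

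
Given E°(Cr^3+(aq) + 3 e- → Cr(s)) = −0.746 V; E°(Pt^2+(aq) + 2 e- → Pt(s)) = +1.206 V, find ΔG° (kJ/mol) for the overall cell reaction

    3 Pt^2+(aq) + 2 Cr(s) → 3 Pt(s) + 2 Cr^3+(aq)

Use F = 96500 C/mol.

−1130 kJ/mol

In the reaction as written Pt^2+(aq) is reduced, so the Pt²⁺/Pt couple is the cathode and Cr³⁺/Cr is the anode.
E°cell = +1.206 − (−0.746) = +1.952 V; balancing electrons gives n = 6.
ΔG° = −nFE°cell = −(6)(96500)(+1.952) J/mol = −1130 kJ/mol.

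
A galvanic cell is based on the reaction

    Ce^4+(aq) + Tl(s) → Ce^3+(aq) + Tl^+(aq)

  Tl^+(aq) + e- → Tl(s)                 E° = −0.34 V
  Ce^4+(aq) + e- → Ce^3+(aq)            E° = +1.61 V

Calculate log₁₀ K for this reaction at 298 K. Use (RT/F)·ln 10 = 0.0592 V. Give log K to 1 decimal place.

The Ce⁴⁺/Ce³⁺ couple is reduced (cathode); E°cell = +1.61 − (−0.34) = +1.95 V with n = 1.
At equilibrium E = 0, so log K = nE°cell / 0.0592 = (1)(+1.95) / 0.0592 = 32.9.

log K = 32.9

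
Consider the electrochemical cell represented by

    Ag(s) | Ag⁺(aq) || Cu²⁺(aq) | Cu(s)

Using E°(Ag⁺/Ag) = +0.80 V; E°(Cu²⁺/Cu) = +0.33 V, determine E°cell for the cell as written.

By convention the left-hand electrode in cell notation is the anode (oxidation) and the right-hand electrode is the cathode (reduction).
E°cell = E°(right) − E°(left) = +0.33 − (+0.80) = −0.47 V.
The negative sign shows that, as written, the cell would require an external voltage to drive the reaction.

−0.47 V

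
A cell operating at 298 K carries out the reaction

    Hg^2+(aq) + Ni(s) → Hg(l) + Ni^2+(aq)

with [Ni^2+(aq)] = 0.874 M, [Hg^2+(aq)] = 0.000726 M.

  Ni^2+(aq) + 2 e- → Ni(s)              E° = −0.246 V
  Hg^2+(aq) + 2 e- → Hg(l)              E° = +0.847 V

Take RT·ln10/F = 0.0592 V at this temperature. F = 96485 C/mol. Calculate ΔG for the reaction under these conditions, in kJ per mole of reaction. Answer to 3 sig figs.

−193 kJ/mol

The standard cell potential is +0.847 − (−0.246) = +1.093 V, with n = 2 electrons in the balanced equation.
Q = [Ni^2+(aq)] / [Hg^2+(aq)] = 1.2×10^3, so log Q = 3.081 and E = +1.093 − (0.0592/2)(3.081) = +1.0018 V.
ΔG = −nFE = −(2)(96485)(+1.0018) J/mol = −193 kJ/mol.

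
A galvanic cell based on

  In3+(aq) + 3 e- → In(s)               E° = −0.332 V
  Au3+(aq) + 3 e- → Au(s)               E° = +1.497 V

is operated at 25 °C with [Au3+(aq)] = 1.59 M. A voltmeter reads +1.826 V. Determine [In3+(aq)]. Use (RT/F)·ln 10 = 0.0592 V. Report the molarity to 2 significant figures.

2.3 M

The Au³⁺/Au couple has the larger reduction potential, so it is the cathode: E°cell = +1.497 − (−0.332) = +1.829 V and n = 3.
Since E = E° − (0.0592/n)·log Q, log Q = n(E° − E)/0.0592 = 0.152.
For Au3+(aq) + In(s) → Au(s) + In3+(aq), the reaction quotient is Q = [In3+(aq)] / [Au3+(aq)].
Isolating [In3+(aq)] in Q = 10^{0.152} yields log [In3+(aq)] = 0.353, i.e. 2.3 M.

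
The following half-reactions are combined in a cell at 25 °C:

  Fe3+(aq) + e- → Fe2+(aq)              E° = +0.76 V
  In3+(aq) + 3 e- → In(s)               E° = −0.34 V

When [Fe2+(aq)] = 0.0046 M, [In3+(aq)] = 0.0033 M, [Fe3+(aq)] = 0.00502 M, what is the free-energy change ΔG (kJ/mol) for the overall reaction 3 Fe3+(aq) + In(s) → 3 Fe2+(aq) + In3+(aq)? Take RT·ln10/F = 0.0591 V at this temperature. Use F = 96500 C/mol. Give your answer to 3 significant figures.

With Fe³⁺/Fe²⁺ reduced at the cathode, E°cell = +0.76 − (−0.34) = +1.10 V and n = 3.
Here Q = ([Fe2+(aq)]^3·[In3+(aq)]) / [Fe3+(aq)]^3 = 0.00254 (log Q = −2.595), giving E = +1.10 − (0.0591/3)·(−2.595) = +1.1511 V.
ΔG = −nFE = −(3)(96500)(+1.1511) J/mol = −333 kJ/mol.

−333 kJ/mol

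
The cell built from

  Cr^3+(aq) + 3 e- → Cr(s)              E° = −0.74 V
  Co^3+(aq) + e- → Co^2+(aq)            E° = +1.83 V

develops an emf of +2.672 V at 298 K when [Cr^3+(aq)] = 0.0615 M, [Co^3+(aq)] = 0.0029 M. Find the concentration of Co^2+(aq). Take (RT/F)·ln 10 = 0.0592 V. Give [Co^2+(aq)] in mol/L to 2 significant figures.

The Co³⁺/Co²⁺ couple has the larger reduction potential, so it is the cathode: E°cell = +1.83 − (−0.74) = +2.57 V and n = 3.
Since E = E° − (0.0592/n)·log Q, log Q = n(E° − E)/0.0592 = −5.169.
The balanced reaction is 3 Co^3+(aq) + Cr(s) → 3 Co^2+(aq) + Cr^3+(aq), so Q = ([Co^2+(aq)]^3·[Cr^3+(aq)]) / [Co^3+(aq)]^3.
Solving for the unknown gives log [Co^2+(aq)] = −3.857, so [Co^2+(aq)] ≈ 0.00014 M.

0.00014 M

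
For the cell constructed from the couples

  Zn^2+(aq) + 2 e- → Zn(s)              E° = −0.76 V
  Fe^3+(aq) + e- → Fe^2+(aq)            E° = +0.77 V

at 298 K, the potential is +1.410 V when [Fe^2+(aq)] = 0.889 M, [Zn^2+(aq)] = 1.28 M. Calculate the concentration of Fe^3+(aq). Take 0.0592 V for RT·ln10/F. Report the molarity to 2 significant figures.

0.0095 M

With Fe³⁺/Fe²⁺ at the cathode and Zn²⁺/Zn at the anode, E°cell = +0.77 − (−0.76) = +1.53 V (n = 2).
From the Nernst equation, log Q = n(E° − E)/0.0592 = 2·(+1.53 − (+1.410))/0.0592 = 4.054.
Balancing electrons gives 2 Fe^3+(aq) + Zn(s) → 2 Fe^2+(aq) + Zn^2+(aq); thus Q = ([Fe^2+(aq)]^2·[Zn^2+(aq)]) / [Fe^3+(aq)]^2.
Solving for the unknown gives log [Fe^3+(aq)] = −2.024, so [Fe^3+(aq)] ≈ 0.0095 M.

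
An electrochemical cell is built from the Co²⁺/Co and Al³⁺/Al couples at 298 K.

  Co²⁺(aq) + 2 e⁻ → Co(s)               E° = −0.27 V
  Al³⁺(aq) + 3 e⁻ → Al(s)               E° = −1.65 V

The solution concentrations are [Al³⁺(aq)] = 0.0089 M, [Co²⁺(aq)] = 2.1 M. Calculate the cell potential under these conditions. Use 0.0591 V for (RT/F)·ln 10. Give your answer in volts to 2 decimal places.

+1.43 V

Since E°(Co²⁺/Co) > E°(Al³⁺/Al), Co²⁺/Co serves as the cathode.
E°cell = −0.27 − (−1.65) = +1.38 V, with n = 6 electrons transferred.
The balanced reaction is 3 Co²⁺(aq) + 2 Al(s) → 3 Co(s) + 2 Al³⁺(aq), so Q = [Al³⁺(aq)]^2 / [Co²⁺(aq)]^3 = 8.55×10^−6 and log Q = −5.068.
Applying E = E° − (RT ln10/nF)·log Q gives +1.38 − (0.0591/6)(−5.068) = +1.43 V.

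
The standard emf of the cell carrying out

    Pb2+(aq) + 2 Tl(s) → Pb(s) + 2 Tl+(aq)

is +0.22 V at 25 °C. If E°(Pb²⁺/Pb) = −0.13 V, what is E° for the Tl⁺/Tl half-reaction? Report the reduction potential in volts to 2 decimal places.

−0.35 V

In the reaction as written the Pb²⁺/Pb couple is reduced (cathode) and Tl⁺/Tl is oxidized (anode), so E°cell = E°(Pb²⁺/Pb) − E°(Tl⁺/Tl).
E°(Tl⁺/Tl) = E°(cathode) − E°cell = −0.13 − (+0.22) = −0.35 V.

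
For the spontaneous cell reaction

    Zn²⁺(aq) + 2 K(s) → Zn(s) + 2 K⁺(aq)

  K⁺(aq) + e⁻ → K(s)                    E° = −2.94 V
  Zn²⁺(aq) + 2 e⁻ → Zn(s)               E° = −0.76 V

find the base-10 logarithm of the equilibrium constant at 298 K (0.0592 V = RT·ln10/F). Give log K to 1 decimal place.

log K = 73.6

The Zn²⁺/Zn couple is reduced (cathode); E°cell = −0.76 − (−2.94) = +2.18 V with n = 2.
At equilibrium E = 0, so log K = nE°cell / 0.0592 = (2)(+2.18) / 0.0592 = 73.6.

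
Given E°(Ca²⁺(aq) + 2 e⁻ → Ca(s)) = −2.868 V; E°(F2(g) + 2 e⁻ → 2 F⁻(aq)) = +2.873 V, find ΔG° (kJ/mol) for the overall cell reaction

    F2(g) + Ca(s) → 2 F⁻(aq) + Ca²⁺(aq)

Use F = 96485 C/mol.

−1108 kJ/mol

In the reaction as written F2(g) is reduced, so the F₂/F⁻ couple is the cathode and Ca²⁺/Ca is the anode.
E°cell = +2.873 − (−2.868) = +5.741 V; balancing electrons gives n = 2.
ΔG° = −nFE°cell = −(2)(96485)(+5.741) J/mol = −1108 kJ/mol.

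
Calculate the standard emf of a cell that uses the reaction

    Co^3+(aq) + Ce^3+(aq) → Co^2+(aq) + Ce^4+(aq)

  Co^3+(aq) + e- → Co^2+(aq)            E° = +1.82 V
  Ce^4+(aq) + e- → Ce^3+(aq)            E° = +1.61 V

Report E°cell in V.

Co^3+(aq) gains electrons, so the Co³⁺/Co²⁺ couple is the cathode; the Ce⁴⁺/Ce³⁺ couple is the anode.
E°cell = E°(cathode) − E°(anode) = +1.82 − (+1.61) = +0.21 V.
The positive value indicates the reaction is spontaneous as written.

+0.21 V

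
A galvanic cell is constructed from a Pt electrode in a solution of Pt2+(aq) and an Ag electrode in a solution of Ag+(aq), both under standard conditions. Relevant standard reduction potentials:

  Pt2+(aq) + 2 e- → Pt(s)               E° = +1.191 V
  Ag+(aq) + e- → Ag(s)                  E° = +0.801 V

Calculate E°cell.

+0.390 V

The Pt²⁺/Pt couple has the higher E°, so Pt ion is reduced (cathode) and Ag is oxidized (anode).
E°cell = E°(cathode) − E°(anode) = +1.191 − (+0.801) = +0.390 V.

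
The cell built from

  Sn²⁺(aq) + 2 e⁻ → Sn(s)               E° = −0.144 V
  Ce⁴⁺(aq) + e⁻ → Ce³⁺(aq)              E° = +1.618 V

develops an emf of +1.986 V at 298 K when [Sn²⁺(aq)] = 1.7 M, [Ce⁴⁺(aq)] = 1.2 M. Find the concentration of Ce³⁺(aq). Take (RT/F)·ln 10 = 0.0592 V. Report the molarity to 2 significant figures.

The Ce⁴⁺/Ce³⁺ couple has the larger reduction potential, so it is the cathode: E°cell = +1.618 − (−0.144) = +1.762 V and n = 2.
From the Nernst equation, log Q = n(E° − E)/0.0592 = 2·(+1.762 − (+1.986))/0.0592 = −7.568.
The balanced reaction is 2 Ce⁴⁺(aq) + Sn(s) → 2 Ce³⁺(aq) + Sn²⁺(aq), so Q = ([Ce³⁺(aq)]^2·[Sn²⁺(aq)]) / [Ce⁴⁺(aq)]^2.
Isolating [Ce³⁺(aq)] in Q = 10^{−7.568} yields log [Ce³⁺(aq)] = −3.820, i.e. 0.00015 M.

0.00015 M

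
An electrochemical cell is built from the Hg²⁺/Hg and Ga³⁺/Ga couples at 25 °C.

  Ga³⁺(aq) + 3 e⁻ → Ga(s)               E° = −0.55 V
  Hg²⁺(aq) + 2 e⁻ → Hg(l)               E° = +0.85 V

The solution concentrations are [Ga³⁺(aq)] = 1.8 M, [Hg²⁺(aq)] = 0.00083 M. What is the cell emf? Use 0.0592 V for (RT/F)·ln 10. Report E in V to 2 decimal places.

The Hg²⁺/Hg couple has the more positive E°, so it is the cathode; Ga³⁺/Ga is the anode.
E°cell = +0.85 − (−0.55) = +1.40 V, with n = 6 electrons transferred.
Balancing gives 3 Hg²⁺(aq) + 2 Ga(s) → 3 Hg(l) + 2 Ga³⁺(aq); hence Q = [Ga³⁺(aq)]^2 / [Hg²⁺(aq)]^3 = 5.67×10^9 (log Q = 9.753).
E = E° − (0.0592/n)·log Q = +1.40 − (0.0592/6)(9.753) = +1.30 V.

+1.30 V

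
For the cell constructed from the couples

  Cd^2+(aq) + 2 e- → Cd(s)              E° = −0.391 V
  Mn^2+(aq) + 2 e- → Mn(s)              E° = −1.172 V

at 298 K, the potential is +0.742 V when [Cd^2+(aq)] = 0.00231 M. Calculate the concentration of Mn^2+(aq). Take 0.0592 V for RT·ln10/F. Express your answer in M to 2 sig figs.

Cd²⁺/Cd is the cathode (higher E°); E°cell = −0.391 − (−1.172) = +0.781 V with n = 2.
From the Nernst equation, log Q = n(E° − E)/0.0592 = 2·(+0.781 − (+0.742))/0.0592 = 1.318.
The balanced reaction is Cd^2+(aq) + Mn(s) → Cd(s) + Mn^2+(aq), so Q = [Mn^2+(aq)] / [Cd^2+(aq)].
Solving for the unknown gives log [Mn^2+(aq)] = −1.318, so [Mn^2+(aq)] ≈ 0.048 M.

0.048 M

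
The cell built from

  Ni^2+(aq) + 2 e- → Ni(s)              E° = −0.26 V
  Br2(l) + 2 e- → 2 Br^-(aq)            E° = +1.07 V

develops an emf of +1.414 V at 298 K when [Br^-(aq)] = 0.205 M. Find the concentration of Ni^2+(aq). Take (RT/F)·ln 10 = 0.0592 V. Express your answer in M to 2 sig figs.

0.035 M

With Br₂/Br⁻ at the cathode and Ni²⁺/Ni at the anode, E°cell = +1.07 − (−0.26) = +1.33 V (n = 2).
Since E = E° − (0.0592/n)·log Q, log Q = n(E° − E)/0.0592 = −2.838.
Balancing electrons gives Br2(l) + Ni(s) → 2 Br^-(aq) + Ni^2+(aq); thus Q = [Br^-(aq)]^2·[Ni^2+(aq)].
Substituting the known concentrations and solving, log [Ni^2+(aq)] = −1.462 and [Ni^2+(aq)] = 0.035 M.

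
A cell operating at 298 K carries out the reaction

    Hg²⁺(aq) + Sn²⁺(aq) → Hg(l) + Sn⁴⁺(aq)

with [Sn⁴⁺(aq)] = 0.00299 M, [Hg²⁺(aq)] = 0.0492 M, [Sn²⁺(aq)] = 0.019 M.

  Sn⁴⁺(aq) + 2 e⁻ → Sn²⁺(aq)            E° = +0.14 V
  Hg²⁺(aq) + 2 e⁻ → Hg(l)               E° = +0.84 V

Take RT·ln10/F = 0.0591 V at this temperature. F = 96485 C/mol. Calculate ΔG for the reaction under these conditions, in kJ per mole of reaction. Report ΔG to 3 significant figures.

−132 kJ/mol

E°cell = +0.84 − (+0.14) = +0.70 V; the balanced reaction transfers n = 2 electrons.
Here Q = [Sn⁴⁺(aq)] / ([Hg²⁺(aq)]·[Sn²⁺(aq)]) = 3.2 (log Q = 0.505), giving E = +0.70 − (0.0591/2)·(0.505) = +0.6851 V.
Then ΔG = −nFE = −2 × 96485 × +0.6851 J/mol = −132 kJ/mol.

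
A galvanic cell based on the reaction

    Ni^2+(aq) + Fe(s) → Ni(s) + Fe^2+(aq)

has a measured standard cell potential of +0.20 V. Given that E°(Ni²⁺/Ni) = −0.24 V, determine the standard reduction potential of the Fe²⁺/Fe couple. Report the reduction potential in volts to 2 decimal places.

In the reaction as written the Ni²⁺/Ni couple is reduced (cathode) and Fe²⁺/Fe is oxidized (anode), so E°cell = E°(Ni²⁺/Ni) − E°(Fe²⁺/Fe).
E°(Fe²⁺/Fe) = E°(cathode) − E°cell = −0.24 − (+0.20) = −0.44 V.

−0.44 V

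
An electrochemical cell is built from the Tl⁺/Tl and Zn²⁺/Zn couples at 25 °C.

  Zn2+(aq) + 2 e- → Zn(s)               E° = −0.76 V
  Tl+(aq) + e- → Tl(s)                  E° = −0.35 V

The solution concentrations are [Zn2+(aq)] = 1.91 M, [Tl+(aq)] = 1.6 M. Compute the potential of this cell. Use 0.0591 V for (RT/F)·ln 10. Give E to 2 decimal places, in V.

+0.41 V

The Tl⁺/Tl couple has the more positive E°, so it is the cathode; Zn²⁺/Zn is the anode.
E°cell = −0.35 − (−0.76) = +0.41 V, with n = 2 electrons transferred.
For the overall reaction 2 Tl+(aq) + Zn(s) → 2 Tl(s) + Zn2+(aq), Q = [Zn2+(aq)] / [Tl+(aq)]^2 = 0.746, giving log Q = −0.127.
E = E° − (0.0591/n)·log Q = +0.41 − (0.0591/2)(−0.127) = +0.41 V.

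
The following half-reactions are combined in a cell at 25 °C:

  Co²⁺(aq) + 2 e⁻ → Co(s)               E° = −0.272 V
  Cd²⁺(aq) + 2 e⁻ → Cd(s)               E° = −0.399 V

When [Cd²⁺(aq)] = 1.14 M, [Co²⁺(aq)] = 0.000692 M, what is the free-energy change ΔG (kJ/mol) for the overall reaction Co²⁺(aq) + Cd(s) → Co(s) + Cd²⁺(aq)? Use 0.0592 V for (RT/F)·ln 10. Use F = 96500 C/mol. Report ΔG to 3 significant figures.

−6.14 kJ/mol

E°cell = −0.272 − (−0.399) = +0.127 V; the balanced reaction transfers n = 2 electrons.
Q = [Cd²⁺(aq)] / [Co²⁺(aq)] = 1.65×10^3, so log Q = 3.217 and E = +0.127 − (0.0592/2)(3.217) = +0.0318 V.
ΔG = −nFE = −(2)(96500)(+0.0318) J/mol = −6.14 kJ/mol.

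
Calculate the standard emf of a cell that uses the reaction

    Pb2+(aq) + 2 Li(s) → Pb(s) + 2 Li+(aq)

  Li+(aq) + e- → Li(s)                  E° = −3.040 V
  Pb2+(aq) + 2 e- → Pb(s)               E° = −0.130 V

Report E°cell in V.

+2.910 V

Pb2+(aq) gains electrons, so the Pb²⁺/Pb couple is the cathode; the Li⁺/Li couple is the anode.
E°cell = E°(cathode) − E°(anode) = −0.130 − (−3.040) = +2.910 V.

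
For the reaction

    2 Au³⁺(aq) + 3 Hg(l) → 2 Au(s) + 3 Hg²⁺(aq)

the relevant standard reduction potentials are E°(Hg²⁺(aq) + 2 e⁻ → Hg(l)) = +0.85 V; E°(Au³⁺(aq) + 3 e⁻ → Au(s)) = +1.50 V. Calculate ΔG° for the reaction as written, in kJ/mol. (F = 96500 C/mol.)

−376 kJ/mol

In the reaction as written Au³⁺(aq) is reduced, so the Au³⁺/Au couple is the cathode and Hg²⁺/Hg is the anode.
E°cell = +1.50 − (+0.85) = +0.65 V; balancing electrons gives n = 6.
ΔG° = −nFE°cell = −(6)(96500)(+0.65) J/mol = −376 kJ/mol.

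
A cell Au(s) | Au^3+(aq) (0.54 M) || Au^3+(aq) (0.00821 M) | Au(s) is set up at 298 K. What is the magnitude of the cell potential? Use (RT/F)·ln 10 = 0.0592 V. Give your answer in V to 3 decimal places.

0.036 V

For a concentration cell E°cell = 0, since both electrodes use the same couple.
The compartment with the higher Au^3+(aq) concentration (0.54 M) acts as the cathode; ions are reduced there and produced at the dilute (0.00821 M) anode.
With n = 3, Ecell = −(0.0592/3)·log([dilute]/[conc]) = −(0.0592/3)·log(0.00821/0.54) = +0.036 V.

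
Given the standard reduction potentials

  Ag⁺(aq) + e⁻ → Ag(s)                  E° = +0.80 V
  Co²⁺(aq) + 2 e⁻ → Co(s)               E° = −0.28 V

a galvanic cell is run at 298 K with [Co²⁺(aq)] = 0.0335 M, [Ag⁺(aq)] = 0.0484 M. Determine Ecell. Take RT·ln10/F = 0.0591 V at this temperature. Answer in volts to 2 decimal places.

+1.05 V

The Ag⁺/Ag couple has the more positive E°, so it is the cathode; Co²⁺/Co is the anode.
E°cell = +0.80 − (−0.28) = +1.08 V, with n = 2 electrons transferred.
Balancing gives 2 Ag⁺(aq) + Co(s) → 2 Ag(s) + Co²⁺(aq); hence Q = [Co²⁺(aq)] / [Ag⁺(aq)]^2 = 14.3 (log Q = 1.155).
By the Nernst equation, E = +1.08 − (0.0591/2)·(1.155) = +1.05 V.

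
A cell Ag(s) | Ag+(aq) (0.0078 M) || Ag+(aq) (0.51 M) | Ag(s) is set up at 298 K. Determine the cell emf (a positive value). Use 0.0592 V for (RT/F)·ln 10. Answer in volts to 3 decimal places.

0.107 V

For a concentration cell E°cell = 0, since both electrodes use the same couple.
The compartment with the higher Ag+(aq) concentration (0.51 M) acts as the cathode; ions are reduced there and produced at the dilute (0.0078 M) anode.
With n = 1, Ecell = −(0.0592/1)·log([dilute]/[conc]) = −(0.0592/1)·log(0.0078/0.51) = +0.107 V.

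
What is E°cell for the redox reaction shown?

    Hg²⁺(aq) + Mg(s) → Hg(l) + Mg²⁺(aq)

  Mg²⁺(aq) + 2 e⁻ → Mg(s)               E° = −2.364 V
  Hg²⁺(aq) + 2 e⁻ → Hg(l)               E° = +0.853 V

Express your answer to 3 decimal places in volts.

In the reaction as written, Hg²⁺(aq) is reduced (cathode) and Mg²⁺(aq) is produced by oxidation at the anode.
E°cell = E°(cathode) − E°(anode) = +0.853 − (−2.364) = +3.217 V.
The positive value indicates the reaction is spontaneous as written.

+3.217 V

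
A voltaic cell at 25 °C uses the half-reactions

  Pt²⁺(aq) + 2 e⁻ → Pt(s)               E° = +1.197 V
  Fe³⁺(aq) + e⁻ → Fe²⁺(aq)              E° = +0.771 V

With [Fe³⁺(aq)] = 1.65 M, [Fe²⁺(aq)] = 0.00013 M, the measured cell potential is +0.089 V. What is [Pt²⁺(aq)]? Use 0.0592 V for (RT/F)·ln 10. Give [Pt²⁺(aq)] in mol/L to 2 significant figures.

0.00066 M

With Pt²⁺/Pt at the cathode and Fe³⁺/Fe²⁺ at the anode, E°cell = +1.197 − (+0.771) = +0.426 V (n = 2).
From the Nernst equation, log Q = n(E° − E)/0.0592 = 2·(+0.426 − (+0.089))/0.0592 = 11.385.
Balancing electrons gives Pt²⁺(aq) + 2 Fe²⁺(aq) → Pt(s) + 2 Fe³⁺(aq); thus Q = [Fe³⁺(aq)]^2 / ([Pt²⁺(aq)]·[Fe²⁺(aq)]^2).
Isolating [Pt²⁺(aq)] in Q = 10^{11.385} yields log [Pt²⁺(aq)] = −3.178, i.e. 0.00066 M.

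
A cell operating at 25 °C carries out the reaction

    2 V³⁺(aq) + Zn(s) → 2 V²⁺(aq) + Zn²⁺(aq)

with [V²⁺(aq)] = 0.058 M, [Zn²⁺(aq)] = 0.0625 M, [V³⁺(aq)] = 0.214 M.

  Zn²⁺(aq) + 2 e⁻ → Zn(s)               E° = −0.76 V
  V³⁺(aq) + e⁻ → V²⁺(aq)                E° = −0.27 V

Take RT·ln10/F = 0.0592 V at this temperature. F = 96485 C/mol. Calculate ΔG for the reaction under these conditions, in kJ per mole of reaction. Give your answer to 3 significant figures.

E°cell = −0.27 − (−0.76) = +0.49 V; the balanced reaction transfers n = 2 electrons.
Q = ([V²⁺(aq)]^2·[Zn²⁺(aq)]) / [V³⁺(aq)]^2 = 0.00459, so log Q = −2.338 and E = +0.49 − (0.0592/2)(−2.338) = +0.5592 V.
ΔG = −nFE = −(2)(96485)(+0.5592) J/mol = −108 kJ/mol.

−108 kJ/mol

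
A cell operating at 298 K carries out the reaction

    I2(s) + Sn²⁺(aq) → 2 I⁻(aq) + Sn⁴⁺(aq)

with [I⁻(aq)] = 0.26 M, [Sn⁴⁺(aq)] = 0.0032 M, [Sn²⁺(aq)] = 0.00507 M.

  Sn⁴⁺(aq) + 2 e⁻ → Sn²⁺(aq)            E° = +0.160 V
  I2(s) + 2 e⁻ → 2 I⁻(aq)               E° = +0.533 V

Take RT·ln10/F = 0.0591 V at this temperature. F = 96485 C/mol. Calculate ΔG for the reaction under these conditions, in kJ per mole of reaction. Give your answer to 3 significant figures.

The standard cell potential is +0.533 − (+0.160) = +0.373 V, with n = 2 electrons in the balanced equation.
The reaction quotient is ([I⁻(aq)]^2·[Sn⁴⁺(aq)]) / [Sn²⁺(aq)] = 0.0427; by Nernst, E = +0.373 − (0.0591/2)(−1.370) = +0.4135 V.
Finally ΔG = −nFE = −(2)(96485 C/mol)(+0.4135 V) = −79.8 kJ/mol.

−79.8 kJ/mol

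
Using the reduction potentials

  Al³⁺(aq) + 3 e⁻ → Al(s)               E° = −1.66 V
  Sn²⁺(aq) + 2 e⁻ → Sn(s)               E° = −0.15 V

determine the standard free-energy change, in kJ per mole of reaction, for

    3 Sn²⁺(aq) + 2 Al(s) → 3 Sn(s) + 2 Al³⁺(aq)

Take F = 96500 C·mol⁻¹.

−874 kJ/mol

In the reaction as written Sn²⁺(aq) is reduced, so the Sn²⁺/Sn couple is the cathode and Al³⁺/Al is the anode.
E°cell = −0.15 − (−1.66) = +1.51 V; balancing electrons gives n = 6.
ΔG° = −nFE°cell = −(6)(96500)(+1.51) J/mol = −874 kJ/mol.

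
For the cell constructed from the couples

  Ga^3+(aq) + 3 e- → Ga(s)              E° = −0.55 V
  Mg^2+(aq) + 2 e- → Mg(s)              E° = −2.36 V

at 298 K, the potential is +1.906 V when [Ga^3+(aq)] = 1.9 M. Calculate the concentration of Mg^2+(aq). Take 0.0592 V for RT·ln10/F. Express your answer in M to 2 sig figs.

With Ga³⁺/Ga at the cathode and Mg²⁺/Mg at the anode, E°cell = −0.55 − (−2.36) = +1.81 V (n = 6).
Since E = E° − (0.0592/n)·log Q, log Q = n(E° − E)/0.0592 = −9.730.
The balanced reaction is 2 Ga^3+(aq) + 3 Mg(s) → 2 Ga(s) + 3 Mg^2+(aq), so Q = [Mg^2+(aq)]^3 / [Ga^3+(aq)]^2.
Isolating [Mg^2+(aq)] in Q = 10^{−9.730} yields log [Mg^2+(aq)] = −3.057, i.e. 0.00088 M.

0.00088 M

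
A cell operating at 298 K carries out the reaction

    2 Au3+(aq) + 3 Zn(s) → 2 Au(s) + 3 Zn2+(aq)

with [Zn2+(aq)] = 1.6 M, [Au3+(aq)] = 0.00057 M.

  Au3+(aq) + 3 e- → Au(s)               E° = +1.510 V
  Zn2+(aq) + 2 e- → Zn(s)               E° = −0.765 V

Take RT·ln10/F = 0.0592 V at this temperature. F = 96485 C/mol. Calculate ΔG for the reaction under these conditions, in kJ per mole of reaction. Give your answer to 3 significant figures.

E°cell = +1.510 − (−0.765) = +2.275 V; the balanced reaction transfers n = 6 electrons.
The reaction quotient is [Zn2+(aq)]^3 / [Au3+(aq)]^2 = 1.26×10^7; by Nernst, E = +2.275 − (0.0592/6)(7.101) = +2.2049 V.
Then ΔG = −nFE = −6 × 96485 × +2.2049 J/mol = −1280 kJ/mol.

−1280 kJ/mol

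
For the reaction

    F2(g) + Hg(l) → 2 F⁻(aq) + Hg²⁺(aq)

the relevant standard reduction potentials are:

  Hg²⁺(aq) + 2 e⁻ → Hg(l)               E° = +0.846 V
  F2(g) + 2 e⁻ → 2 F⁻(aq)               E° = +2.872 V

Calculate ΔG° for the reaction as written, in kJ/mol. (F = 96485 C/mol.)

In the reaction as written F2(g) is reduced, so the F₂/F⁻ couple is the cathode and Hg²⁺/Hg is the anode.
E°cell = +2.872 − (+0.846) = +2.026 V; balancing electrons gives n = 2.
ΔG° = −nFE°cell = −(2)(96485)(+2.026) J/mol = −391 kJ/mol.

−391 kJ/mol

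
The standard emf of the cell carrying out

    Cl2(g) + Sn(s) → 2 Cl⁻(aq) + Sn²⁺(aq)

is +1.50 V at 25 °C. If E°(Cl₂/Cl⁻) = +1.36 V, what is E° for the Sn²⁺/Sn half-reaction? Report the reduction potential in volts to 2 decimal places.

−0.14 V

In the reaction as written the Cl₂/Cl⁻ couple is reduced (cathode) and Sn²⁺/Sn is oxidized (anode), so E°cell = E°(Cl₂/Cl⁻) − E°(Sn²⁺/Sn).
E°(Sn²⁺/Sn) = E°(cathode) − E°cell = +1.36 − (+1.50) = −0.14 V.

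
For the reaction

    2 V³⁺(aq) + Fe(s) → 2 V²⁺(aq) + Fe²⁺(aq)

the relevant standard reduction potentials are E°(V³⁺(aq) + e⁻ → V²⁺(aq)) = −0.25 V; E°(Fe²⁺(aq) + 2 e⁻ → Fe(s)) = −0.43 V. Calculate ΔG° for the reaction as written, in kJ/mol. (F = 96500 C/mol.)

−34.7 kJ/mol

In the reaction as written V³⁺(aq) is reduced, so the V³⁺/V²⁺ couple is the cathode and Fe²⁺/Fe is the anode.
E°cell = −0.25 − (−0.43) = +0.18 V; balancing electrons gives n = 2.
ΔG° = −nFE°cell = −(2)(96500)(+0.18) J/mol = −34.7 kJ/mol.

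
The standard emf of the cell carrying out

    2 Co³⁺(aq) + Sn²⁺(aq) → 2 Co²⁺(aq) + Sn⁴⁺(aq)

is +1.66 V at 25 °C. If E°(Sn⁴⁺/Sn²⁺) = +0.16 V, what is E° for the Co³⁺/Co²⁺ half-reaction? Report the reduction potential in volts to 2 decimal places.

+1.82 V

In the reaction as written the Co³⁺/Co²⁺ couple is reduced (cathode) and Sn⁴⁺/Sn²⁺ is oxidized (anode), so E°cell = E°(Co³⁺/Co²⁺) − E°(Sn⁴⁺/Sn²⁺).
E°(Co³⁺/Co²⁺) = E°cell + E°(anode) = +1.66 + (+0.16) = +1.82 V.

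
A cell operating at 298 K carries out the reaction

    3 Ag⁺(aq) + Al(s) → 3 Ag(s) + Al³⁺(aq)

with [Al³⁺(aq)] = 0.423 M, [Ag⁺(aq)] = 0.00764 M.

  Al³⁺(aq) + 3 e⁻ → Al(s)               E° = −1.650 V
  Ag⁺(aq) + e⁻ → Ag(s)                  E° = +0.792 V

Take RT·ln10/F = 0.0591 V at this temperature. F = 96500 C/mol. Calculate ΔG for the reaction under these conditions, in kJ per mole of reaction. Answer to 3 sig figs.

The standard cell potential is +0.792 − (−1.650) = +2.442 V, with n = 3 electrons in the balanced equation.
Q = [Al³⁺(aq)] / [Ag⁺(aq)]^3 = 9.49×10^5, so log Q = 5.977 and E = +2.442 − (0.0591/3)(5.977) = +2.3243 V.
Finally ΔG = −nFE = −(3)(96500 C/mol)(+2.3243 V) = −673 kJ/mol.

−673 kJ/mol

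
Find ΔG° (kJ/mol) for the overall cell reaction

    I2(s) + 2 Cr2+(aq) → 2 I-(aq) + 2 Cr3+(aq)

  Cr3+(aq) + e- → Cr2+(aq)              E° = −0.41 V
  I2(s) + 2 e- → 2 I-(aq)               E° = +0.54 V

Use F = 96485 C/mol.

−183 kJ/mol

In the reaction as written I2(s) is reduced, so the I₂/I⁻ couple is the cathode and Cr³⁺/Cr²⁺ is the anode.
E°cell = +0.54 − (−0.41) = +0.95 V; balancing electrons gives n = 2.
ΔG° = −nFE°cell = −(2)(96485)(+0.95) J/mol = −183 kJ/mol.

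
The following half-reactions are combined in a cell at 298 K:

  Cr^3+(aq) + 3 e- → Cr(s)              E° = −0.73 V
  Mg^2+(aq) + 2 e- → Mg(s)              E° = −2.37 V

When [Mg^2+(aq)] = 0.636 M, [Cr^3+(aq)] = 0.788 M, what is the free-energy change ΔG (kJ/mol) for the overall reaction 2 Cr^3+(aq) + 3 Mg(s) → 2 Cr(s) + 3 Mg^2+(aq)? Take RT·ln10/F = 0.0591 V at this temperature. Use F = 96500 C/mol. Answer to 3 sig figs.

−952 kJ/mol

The standard cell potential is −0.73 − (−2.37) = +1.64 V, with n = 6 electrons in the balanced equation.
Q = [Mg^2+(aq)]^3 / [Cr^3+(aq)]^2 = 0.414, so log Q = −0.383 and E = +1.64 − (0.0591/6)(−0.383) = +1.6438 V.
ΔG = −nFE = −(6)(96500)(+1.6438) J/mol = −952 kJ/mol.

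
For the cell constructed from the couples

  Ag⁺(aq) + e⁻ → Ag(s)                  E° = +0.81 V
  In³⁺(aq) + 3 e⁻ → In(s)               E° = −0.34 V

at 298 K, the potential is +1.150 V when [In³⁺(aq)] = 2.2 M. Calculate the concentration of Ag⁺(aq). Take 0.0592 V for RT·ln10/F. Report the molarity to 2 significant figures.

The Ag⁺/Ag couple has the larger reduction potential, so it is the cathode: E°cell = +0.81 − (−0.34) = +1.15 V and n = 3.
From the Nernst equation, log Q = n(E° − E)/0.0592 = 3·(+1.15 − (+1.150))/0.0592 = 0.000.
Balancing electrons gives 3 Ag⁺(aq) + In(s) → 3 Ag(s) + In³⁺(aq); thus Q = [In³⁺(aq)] / [Ag⁺(aq)]^3.
Substituting the known concentrations and solving, log [Ag⁺(aq)] = 0.114 and [Ag⁺(aq)] = 1.3 M.

1.3 M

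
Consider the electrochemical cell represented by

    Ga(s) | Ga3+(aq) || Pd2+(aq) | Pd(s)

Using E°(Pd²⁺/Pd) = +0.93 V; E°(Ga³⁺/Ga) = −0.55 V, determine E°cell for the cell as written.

+1.48 V

By convention the left-hand electrode in cell notation is the anode (oxidation) and the right-hand electrode is the cathode (reduction).
E°cell = E°(right) − E°(left) = +0.93 − (−0.55) = +1.48 V.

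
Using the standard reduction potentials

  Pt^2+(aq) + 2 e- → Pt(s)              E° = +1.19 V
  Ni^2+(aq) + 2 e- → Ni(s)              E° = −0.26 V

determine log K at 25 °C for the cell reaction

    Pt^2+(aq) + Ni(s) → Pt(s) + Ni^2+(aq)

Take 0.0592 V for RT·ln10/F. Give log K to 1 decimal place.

The Pt²⁺/Pt couple is reduced (cathode); E°cell = +1.19 − (−0.26) = +1.45 V with n = 2.
At equilibrium E = 0, so log K = nE°cell / 0.0592 = (2)(+1.45) / 0.0592 = 49.0.

log K = 49.0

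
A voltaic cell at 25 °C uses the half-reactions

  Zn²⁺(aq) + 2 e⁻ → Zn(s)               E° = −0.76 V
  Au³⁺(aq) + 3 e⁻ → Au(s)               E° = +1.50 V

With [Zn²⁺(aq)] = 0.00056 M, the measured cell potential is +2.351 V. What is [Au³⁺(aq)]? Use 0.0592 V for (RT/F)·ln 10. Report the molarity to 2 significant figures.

Au³⁺/Au is the cathode (higher E°); E°cell = +1.50 − (−0.76) = +2.26 V with n = 6.
From the Nernst equation, log Q = n(E° − E)/0.0592 = 6·(+2.26 − (+2.351))/0.0592 = −9.223.
The balanced reaction is 2 Au³⁺(aq) + 3 Zn(s) → 2 Au(s) + 3 Zn²⁺(aq), so Q = [Zn²⁺(aq)]^3 / [Au³⁺(aq)]^2.
Isolating [Au³⁺(aq)] in Q = 10^{−9.223} yields log [Au³⁺(aq)] = −0.266, i.e. 0.54 M.

0.54 M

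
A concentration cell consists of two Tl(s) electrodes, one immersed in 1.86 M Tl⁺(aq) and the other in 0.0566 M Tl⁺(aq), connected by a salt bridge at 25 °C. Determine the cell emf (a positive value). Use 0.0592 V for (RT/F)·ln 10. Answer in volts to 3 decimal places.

For a concentration cell E°cell = 0, since both electrodes use the same couple.
The compartment with the higher Tl⁺(aq) concentration (1.86 M) acts as the cathode; ions are reduced there and produced at the dilute (0.0566 M) anode.
With n = 1, Ecell = −(0.0592/1)·log([dilute]/[conc]) = −(0.0592/1)·log(0.0566/1.86) = +0.090 V.

0.090 V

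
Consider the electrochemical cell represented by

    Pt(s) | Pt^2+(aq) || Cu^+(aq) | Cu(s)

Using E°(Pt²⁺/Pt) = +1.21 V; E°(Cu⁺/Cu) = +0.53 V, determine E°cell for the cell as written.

By convention the left-hand electrode in cell notation is the anode (oxidation) and the right-hand electrode is the cathode (reduction).
E°cell = E°(right) − E°(left) = +0.53 − (+1.21) = −0.68 V.
The negative sign shows that, as written, the cell would require an external voltage to drive the reaction.

−0.68 V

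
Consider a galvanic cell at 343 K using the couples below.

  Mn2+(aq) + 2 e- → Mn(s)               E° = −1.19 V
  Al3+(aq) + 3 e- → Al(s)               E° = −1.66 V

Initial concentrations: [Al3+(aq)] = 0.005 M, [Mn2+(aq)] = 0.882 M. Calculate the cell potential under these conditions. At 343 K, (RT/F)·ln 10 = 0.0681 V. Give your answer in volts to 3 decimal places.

+0.520 V

Mn²⁺/Mn is reduced (cathode, E° = −1.19 V) and Al³⁺/Al is oxidized (anode).
The standard potential is −1.19 − (−1.66) = +0.47 V and the balanced reaction transfers n = 6 electrons.
For the overall reaction 3 Mn2+(aq) + 2 Al(s) → 3 Mn(s) + 2 Al3+(aq), Q = [Al3+(aq)]^2 / [Mn2+(aq)]^3 = 3.64×10^−5, giving log Q = −4.438.
Applying E = E° − (RT ln10/nF)·log Q gives +0.47 − (0.0681/6)(−4.438) = +0.520 V.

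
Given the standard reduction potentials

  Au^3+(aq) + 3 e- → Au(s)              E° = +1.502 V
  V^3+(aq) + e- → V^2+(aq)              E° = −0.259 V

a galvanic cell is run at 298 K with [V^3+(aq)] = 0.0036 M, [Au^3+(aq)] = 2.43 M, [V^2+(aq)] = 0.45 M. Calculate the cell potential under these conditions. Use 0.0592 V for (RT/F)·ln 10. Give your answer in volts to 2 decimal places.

Since E°(Au³⁺/Au) > E°(V³⁺/V²⁺), Au³⁺/Au serves as the cathode.
E°cell = E°cat − E°an = +1.502 − (−0.259) = +1.761 V; n = 3.
The balanced reaction is Au^3+(aq) + 3 V^2+(aq) → Au(s) + 3 V^3+(aq), so Q = [V^3+(aq)]^3 / ([Au^3+(aq)]·[V^2+(aq)]^3) = 2.11×10^−7 and log Q = −6.676.
Applying E = E° − (RT ln10/nF)·log Q gives +1.761 − (0.0592/3)(−6.676) = +1.89 V.

+1.89 V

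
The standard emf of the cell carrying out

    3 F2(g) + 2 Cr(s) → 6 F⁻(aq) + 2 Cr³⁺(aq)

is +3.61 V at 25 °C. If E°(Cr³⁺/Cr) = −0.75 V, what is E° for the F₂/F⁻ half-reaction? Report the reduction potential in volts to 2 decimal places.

+2.86 V

In the reaction as written the F₂/F⁻ couple is reduced (cathode) and Cr³⁺/Cr is oxidized (anode), so E°cell = E°(F₂/F⁻) − E°(Cr³⁺/Cr).
E°(F₂/F⁻) = E°cell + E°(anode) = +3.61 + (−0.75) = +2.86 V.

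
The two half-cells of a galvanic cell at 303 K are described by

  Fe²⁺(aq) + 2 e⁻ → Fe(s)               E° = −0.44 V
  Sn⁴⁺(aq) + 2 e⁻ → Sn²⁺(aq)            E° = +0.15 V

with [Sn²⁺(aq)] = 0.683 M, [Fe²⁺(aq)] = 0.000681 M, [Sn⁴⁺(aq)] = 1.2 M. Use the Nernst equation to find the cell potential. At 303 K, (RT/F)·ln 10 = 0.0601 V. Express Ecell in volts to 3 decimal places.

+0.693 V

The Sn⁴⁺/Sn²⁺ couple has the more positive E°, so it is the cathode; Fe²⁺/Fe is the anode.
The standard potential is +0.15 − (−0.44) = +0.59 V and the balanced reaction transfers n = 2 electrons.
Balancing gives Sn⁴⁺(aq) + Fe(s) → Sn²⁺(aq) + Fe²⁺(aq); hence Q = ([Sn²⁺(aq)]·[Fe²⁺(aq)]) / [Sn⁴⁺(aq)] = 0.000388 (log Q = −3.412).
E = E° − (0.0601/n)·log Q = +0.59 − (0.0601/2)(−3.412) = +0.693 V.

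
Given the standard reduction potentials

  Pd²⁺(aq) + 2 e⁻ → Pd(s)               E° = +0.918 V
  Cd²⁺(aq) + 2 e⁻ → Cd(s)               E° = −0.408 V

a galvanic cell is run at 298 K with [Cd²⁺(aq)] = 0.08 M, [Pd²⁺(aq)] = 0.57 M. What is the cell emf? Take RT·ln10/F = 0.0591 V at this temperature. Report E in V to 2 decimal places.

+1.35 V

The Pd²⁺/Pd couple has the more positive E°, so it is the cathode; Cd²⁺/Cd is the anode.
E°cell = E°cat − E°an = +0.918 − (−0.408) = +1.326 V; n = 2.
For the overall reaction Pd²⁺(aq) + Cd(s) → Pd(s) + Cd²⁺(aq), Q = [Cd²⁺(aq)] / [Pd²⁺(aq)] = 0.14, giving log Q = −0.853.
Applying E = E° − (RT ln10/nF)·log Q gives +1.326 − (0.0591/2)(−0.853) = +1.35 V.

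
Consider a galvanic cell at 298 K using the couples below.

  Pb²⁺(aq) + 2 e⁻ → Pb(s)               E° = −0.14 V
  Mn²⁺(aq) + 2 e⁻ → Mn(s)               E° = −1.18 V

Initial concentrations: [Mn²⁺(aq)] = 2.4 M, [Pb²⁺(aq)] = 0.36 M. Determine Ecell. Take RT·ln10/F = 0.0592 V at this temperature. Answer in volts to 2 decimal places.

The Pb²⁺/Pb couple has the more positive E°, so it is the cathode; Mn²⁺/Mn is the anode.
E°cell = E°cat − E°an = −0.14 − (−1.18) = +1.04 V; n = 2.
The balanced reaction is Pb²⁺(aq) + Mn(s) → Pb(s) + Mn²⁺(aq), so Q = [Mn²⁺(aq)] / [Pb²⁺(aq)] = 6.67 and log Q = 0.824.
Applying E = E° − (RT ln10/nF)·log Q gives +1.04 − (0.0592/2)(0.824) = +1.02 V.

+1.02 V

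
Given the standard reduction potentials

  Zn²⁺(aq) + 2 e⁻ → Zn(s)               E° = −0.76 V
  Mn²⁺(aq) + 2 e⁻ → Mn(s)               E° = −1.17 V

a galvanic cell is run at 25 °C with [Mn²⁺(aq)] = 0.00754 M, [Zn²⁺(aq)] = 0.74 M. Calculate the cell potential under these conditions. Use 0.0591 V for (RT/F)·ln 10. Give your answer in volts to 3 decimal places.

Since E°(Zn²⁺/Zn) > E°(Mn²⁺/Mn), Zn²⁺/Zn serves as the cathode.
The standard potential is −0.76 − (−1.17) = +0.41 V and the balanced reaction transfers n = 2 electrons.
Balancing gives Zn²⁺(aq) + Mn(s) → Zn(s) + Mn²⁺(aq); hence Q = [Mn²⁺(aq)] / [Zn²⁺(aq)] = 0.0102 (log Q = −1.992).
Applying E = E° − (RT ln10/nF)·log Q gives +0.41 − (0.0591/2)(−1.992) = +0.469 V.

+0.469 V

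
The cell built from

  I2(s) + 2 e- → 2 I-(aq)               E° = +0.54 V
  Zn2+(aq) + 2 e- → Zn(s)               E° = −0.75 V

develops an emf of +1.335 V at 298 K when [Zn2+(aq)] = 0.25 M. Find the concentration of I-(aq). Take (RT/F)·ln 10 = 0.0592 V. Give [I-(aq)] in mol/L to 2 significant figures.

0.35 M

The I₂/I⁻ couple has the larger reduction potential, so it is the cathode: E°cell = +0.54 − (−0.75) = +1.29 V and n = 2.
Rearranging E = E° − (0.0592/n)·log Q gives log Q = 2(+1.29 − (+1.335))/0.0592 = −1.520.
Balancing electrons gives I2(s) + Zn(s) → 2 I-(aq) + Zn2+(aq); thus Q = [I-(aq)]^2·[Zn2+(aq)].
Substituting the known concentrations and solving, log [I-(aq)] = −0.459 and [I-(aq)] = 0.35 M.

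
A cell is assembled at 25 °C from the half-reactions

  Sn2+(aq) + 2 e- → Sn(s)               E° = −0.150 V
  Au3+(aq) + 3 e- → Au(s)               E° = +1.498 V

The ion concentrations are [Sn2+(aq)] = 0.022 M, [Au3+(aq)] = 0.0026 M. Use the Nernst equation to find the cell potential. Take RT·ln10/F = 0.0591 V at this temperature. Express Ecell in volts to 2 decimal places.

+1.65 V

Since E°(Au³⁺/Au) > E°(Sn²⁺/Sn), Au³⁺/Au serves as the cathode.
The standard potential is +1.498 − (−0.150) = +1.648 V and the balanced reaction transfers n = 6 electrons.
Balancing gives 2 Au3+(aq) + 3 Sn(s) → 2 Au(s) + 3 Sn2+(aq); hence Q = [Sn2+(aq)]^3 / [Au3+(aq)]^2 = 1.58 (log Q = 0.197).
By the Nernst equation, E = +1.648 − (0.0591/6)·(0.197) = +1.65 V.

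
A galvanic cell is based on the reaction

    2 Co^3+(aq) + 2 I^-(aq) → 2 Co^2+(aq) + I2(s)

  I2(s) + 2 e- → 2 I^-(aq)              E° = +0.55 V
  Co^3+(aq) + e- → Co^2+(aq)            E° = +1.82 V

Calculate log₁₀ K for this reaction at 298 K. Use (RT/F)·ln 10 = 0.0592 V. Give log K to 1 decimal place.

The Co³⁺/Co²⁺ couple is reduced (cathode); E°cell = +1.82 − (+0.55) = +1.27 V with n = 2.
At equilibrium E = 0, so log K = nE°cell / 0.0592 = (2)(+1.27) / 0.0592 = 42.9.

log K = 42.9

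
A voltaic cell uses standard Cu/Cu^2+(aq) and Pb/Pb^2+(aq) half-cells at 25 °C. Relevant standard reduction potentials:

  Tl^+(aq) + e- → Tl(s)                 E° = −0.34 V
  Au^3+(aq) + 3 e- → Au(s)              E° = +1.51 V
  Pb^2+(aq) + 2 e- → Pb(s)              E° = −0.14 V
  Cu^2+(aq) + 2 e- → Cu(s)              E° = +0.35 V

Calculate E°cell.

The Cu²⁺/Cu couple has the higher E°, so Cu ion is reduced (cathode) and Pb is oxidized (anode).
E°cell = E°(cathode) − E°(anode) = +0.35 − (−0.14) = +0.49 V.

+0.49 V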